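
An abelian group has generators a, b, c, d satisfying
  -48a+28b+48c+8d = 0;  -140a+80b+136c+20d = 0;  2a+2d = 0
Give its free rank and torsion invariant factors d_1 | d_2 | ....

rank_ℚ(R)=3; free=4−3=1
SNF(R) diag = [2, 4, 8] → torsion [2, 4, 8]

Answer: M ≅ ℤ^1 ⊕ ℤ/2 ⊕ ℤ/4 ⊕ ℤ/8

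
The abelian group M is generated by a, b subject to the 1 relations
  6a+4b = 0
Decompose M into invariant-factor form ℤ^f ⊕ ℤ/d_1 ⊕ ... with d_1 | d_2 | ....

Answer: M ≅ ℤ^1 ⊕ ℤ/2

Derivation:
rank_ℚ(R)=1; free=2−1=1
SNF(R) diag = [2] → torsion [2]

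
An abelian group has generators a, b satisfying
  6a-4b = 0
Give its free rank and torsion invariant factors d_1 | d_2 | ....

rank_ℚ(R)=1; free=2−1=1
SNF(R) diag = [2] → torsion [2]

Answer: M ≅ ℤ^1 ⊕ ℤ/2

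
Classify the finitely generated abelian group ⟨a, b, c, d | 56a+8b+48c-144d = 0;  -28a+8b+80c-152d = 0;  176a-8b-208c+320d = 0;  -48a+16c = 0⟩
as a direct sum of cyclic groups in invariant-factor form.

Answer: M ≅ ℤ/4 ⊕ ℤ/8 ⊕ ℤ/16 ⊕ ℤ/32

Derivation:
rank_ℚ(R)=4; free=4−4=0
SNF(R) diag = [4, 8, 16, 32] → torsion [4, 8, 16, 32]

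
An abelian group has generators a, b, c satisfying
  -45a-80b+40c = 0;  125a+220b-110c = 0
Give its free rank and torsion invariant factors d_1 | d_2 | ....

Answer: M ≅ ℤ^1 ⊕ ℤ/5 ⊕ ℤ/10

Derivation:
rank_ℚ(R)=2; free=3−2=1
SNF(R) diag = [5, 10] → torsion [5, 10]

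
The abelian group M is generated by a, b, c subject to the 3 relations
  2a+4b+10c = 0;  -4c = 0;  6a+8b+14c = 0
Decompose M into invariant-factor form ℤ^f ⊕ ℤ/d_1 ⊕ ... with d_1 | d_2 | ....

rank_ℚ(R)=3; free=3−3=0
SNF(R) diag = [2, 4, 4] → torsion [2, 4, 4]

Answer: M ≅ ℤ/2 ⊕ ℤ/4 ⊕ ℤ/4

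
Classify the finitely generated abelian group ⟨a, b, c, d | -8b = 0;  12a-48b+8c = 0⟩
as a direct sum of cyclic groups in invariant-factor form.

Answer: M ≅ ℤ^2 ⊕ ℤ/4 ⊕ ℤ/8

Derivation:
rank_ℚ(R)=2; free=4−2=2
SNF(R) diag = [4, 8] → torsion [4, 8]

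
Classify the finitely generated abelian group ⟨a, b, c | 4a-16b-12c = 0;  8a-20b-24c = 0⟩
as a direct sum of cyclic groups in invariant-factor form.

Answer: M ≅ ℤ^1 ⊕ ℤ/4 ⊕ ℤ/12

Derivation:
rank_ℚ(R)=2; free=3−2=1
SNF(R) diag = [4, 12] → torsion [4, 12]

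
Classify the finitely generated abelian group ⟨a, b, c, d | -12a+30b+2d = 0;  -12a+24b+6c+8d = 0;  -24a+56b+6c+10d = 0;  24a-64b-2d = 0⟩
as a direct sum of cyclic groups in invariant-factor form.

rank_ℚ(R)=4; free=4−4=0
SNF(R) diag = [2, 2, 6, 12] → torsion [2, 2, 6, 12]

Answer: M ≅ ℤ/2 ⊕ ℤ/2 ⊕ ℤ/6 ⊕ ℤ/12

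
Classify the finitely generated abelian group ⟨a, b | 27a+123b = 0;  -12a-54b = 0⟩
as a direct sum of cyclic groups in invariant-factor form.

rank_ℚ(R)=2; free=2−2=0
SNF(R) diag = [3, 6] → torsion [3, 6]

Answer: M ≅ ℤ/3 ⊕ ℤ/6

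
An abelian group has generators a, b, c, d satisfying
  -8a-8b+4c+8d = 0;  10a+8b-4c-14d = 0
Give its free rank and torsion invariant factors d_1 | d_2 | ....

Answer: M ≅ ℤ^2 ⊕ ℤ/2 ⊕ ℤ/4

Derivation:
rank_ℚ(R)=2; free=4−2=2
SNF(R) diag = [2, 4] → torsion [2, 4]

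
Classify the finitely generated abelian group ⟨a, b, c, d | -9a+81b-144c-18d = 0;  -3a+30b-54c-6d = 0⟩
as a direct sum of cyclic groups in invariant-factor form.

rank_ℚ(R)=2; free=4−2=2
SNF(R) diag = [3, 9] → torsion [3, 9]

Answer: M ≅ ℤ^2 ⊕ ℤ/3 ⊕ ℤ/9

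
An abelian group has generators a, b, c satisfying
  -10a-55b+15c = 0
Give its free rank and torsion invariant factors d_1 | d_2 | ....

rank_ℚ(R)=1; free=3−1=2
SNF(R) diag = [5] → torsion [5]

Answer: M ≅ ℤ^2 ⊕ ℤ/5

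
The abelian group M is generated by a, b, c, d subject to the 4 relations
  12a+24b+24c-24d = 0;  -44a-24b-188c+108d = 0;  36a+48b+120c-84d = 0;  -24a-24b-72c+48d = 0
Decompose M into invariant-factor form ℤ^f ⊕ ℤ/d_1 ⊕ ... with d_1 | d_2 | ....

rank_ℚ(R)=4; free=4−4=0
SNF(R) diag = [4, 12, 12, 24] → torsion [4, 12, 12, 24]

Answer: M ≅ ℤ/4 ⊕ ℤ/12 ⊕ ℤ/12 ⊕ ℤ/24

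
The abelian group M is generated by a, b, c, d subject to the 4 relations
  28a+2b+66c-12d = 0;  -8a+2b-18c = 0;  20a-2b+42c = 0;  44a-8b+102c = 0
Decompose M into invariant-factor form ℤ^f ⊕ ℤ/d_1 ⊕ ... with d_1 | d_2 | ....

Answer: M ≅ ℤ/2 ⊕ ℤ/6 ⊕ ℤ/12 ⊕ ℤ/12

Derivation:
rank_ℚ(R)=4; free=4−4=0
SNF(R) diag = [2, 6, 12, 12] → torsion [2, 6, 12, 12]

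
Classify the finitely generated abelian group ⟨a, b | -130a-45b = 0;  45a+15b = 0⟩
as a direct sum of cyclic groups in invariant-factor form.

rank_ℚ(R)=2; free=2−2=0
SNF(R) diag = [5, 15] → torsion [5, 15]

Answer: M ≅ ℤ/5 ⊕ ℤ/15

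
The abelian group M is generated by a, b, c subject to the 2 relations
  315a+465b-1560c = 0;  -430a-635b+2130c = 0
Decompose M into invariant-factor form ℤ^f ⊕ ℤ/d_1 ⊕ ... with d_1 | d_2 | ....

Answer: M ≅ ℤ^1 ⊕ ℤ/5 ⊕ ℤ/15

Derivation:
rank_ℚ(R)=2; free=3−2=1
SNF(R) diag = [5, 15] → torsion [5, 15]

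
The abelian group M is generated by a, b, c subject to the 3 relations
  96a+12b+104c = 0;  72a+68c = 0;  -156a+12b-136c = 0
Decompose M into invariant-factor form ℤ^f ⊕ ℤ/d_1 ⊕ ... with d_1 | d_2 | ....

rank_ℚ(R)=3; free=3−3=0
SNF(R) diag = [4, 12, 36] → torsion [4, 12, 36]

Answer: M ≅ ℤ/4 ⊕ ℤ/12 ⊕ ℤ/36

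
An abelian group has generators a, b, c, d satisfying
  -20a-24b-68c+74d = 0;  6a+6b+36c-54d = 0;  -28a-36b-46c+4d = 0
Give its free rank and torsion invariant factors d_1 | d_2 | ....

rank_ℚ(R)=3; free=4−3=1
SNF(R) diag = [2, 6, 18] → torsion [2, 6, 18]

Answer: M ≅ ℤ^1 ⊕ ℤ/2 ⊕ ℤ/6 ⊕ ℤ/18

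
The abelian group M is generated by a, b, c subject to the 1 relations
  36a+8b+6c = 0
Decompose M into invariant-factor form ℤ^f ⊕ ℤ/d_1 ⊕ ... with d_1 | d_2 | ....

Answer: M ≅ ℤ^2 ⊕ ℤ/2

Derivation:
rank_ℚ(R)=1; free=3−1=2
SNF(R) diag = [2] → torsion [2]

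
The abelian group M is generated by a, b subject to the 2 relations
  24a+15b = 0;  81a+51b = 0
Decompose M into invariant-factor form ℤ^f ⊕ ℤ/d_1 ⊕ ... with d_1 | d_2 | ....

rank_ℚ(R)=2; free=2−2=0
SNF(R) diag = [3, 3] → torsion [3, 3]

Answer: M ≅ ℤ/3 ⊕ ℤ/3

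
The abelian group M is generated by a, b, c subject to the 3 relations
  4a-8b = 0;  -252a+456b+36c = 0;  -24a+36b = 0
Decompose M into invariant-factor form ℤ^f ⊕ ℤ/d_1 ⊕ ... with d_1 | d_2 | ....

Answer: M ≅ ℤ/4 ⊕ ℤ/12 ⊕ ℤ/36

Derivation:
rank_ℚ(R)=3; free=3−3=0
SNF(R) diag = [4, 12, 36] → torsion [4, 12, 36]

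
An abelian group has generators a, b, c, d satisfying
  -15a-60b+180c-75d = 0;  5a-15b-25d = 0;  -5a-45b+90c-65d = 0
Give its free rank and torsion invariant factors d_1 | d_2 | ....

Answer: M ≅ ℤ^1 ⊕ ℤ/5 ⊕ ℤ/15 ⊕ ℤ/30

Derivation:
rank_ℚ(R)=3; free=4−3=1
SNF(R) diag = [5, 15, 30] → torsion [5, 15, 30]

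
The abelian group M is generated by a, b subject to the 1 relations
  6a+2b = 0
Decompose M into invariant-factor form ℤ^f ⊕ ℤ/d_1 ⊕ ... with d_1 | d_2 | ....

rank_ℚ(R)=1; free=2−1=1
SNF(R) diag = [2] → torsion [2]

Answer: M ≅ ℤ^1 ⊕ ℤ/2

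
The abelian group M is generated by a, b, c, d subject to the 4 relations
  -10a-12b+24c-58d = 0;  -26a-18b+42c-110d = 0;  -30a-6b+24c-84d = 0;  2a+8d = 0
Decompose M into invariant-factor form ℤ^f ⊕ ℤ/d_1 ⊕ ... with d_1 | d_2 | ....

Answer: M ≅ ℤ/2 ⊕ ℤ/6 ⊕ ℤ/6 ⊕ ℤ/6

Derivation:
rank_ℚ(R)=4; free=4−4=0
SNF(R) diag = [2, 6, 6, 6] → torsion [2, 6, 6, 6]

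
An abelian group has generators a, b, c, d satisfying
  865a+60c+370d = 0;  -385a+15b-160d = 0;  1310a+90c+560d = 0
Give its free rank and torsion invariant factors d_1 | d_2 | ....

rank_ℚ(R)=3; free=4−3=1
SNF(R) diag = [5, 15, 30] → torsion [5, 15, 30]

Answer: M ≅ ℤ^1 ⊕ ℤ/5 ⊕ ℤ/15 ⊕ ℤ/30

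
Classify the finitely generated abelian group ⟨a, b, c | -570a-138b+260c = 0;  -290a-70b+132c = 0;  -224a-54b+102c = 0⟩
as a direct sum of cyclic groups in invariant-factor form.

Answer: M ≅ ℤ/2 ⊕ ℤ/2 ⊕ ℤ/4

Derivation:
rank_ℚ(R)=3; free=3−3=0
SNF(R) diag = [2, 2, 4] → torsion [2, 2, 4]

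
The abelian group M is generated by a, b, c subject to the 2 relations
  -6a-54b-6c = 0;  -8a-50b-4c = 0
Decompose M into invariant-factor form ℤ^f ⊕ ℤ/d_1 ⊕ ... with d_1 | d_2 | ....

rank_ℚ(R)=2; free=3−2=1
SNF(R) diag = [2, 6] → torsion [2, 6]

Answer: M ≅ ℤ^1 ⊕ ℤ/2 ⊕ ℤ/6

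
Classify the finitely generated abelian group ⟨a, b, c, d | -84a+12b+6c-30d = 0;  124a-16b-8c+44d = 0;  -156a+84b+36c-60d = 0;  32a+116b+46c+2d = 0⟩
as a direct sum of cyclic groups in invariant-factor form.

Answer: M ≅ ℤ/2 ⊕ ℤ/4 ⊕ ℤ/12 ⊕ ℤ/12

Derivation:
rank_ℚ(R)=4; free=4−4=0
SNF(R) diag = [2, 4, 12, 12] → torsion [2, 4, 12, 12]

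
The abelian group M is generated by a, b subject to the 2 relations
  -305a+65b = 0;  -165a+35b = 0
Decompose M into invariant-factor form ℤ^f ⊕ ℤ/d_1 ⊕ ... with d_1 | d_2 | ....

Answer: M ≅ ℤ/5 ⊕ ℤ/10

Derivation:
rank_ℚ(R)=2; free=2−2=0
SNF(R) diag = [5, 10] → torsion [5, 10]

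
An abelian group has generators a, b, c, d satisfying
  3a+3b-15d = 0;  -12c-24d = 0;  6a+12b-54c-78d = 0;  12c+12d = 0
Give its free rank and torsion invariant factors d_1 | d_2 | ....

Answer: M ≅ ℤ/3 ⊕ ℤ/6 ⊕ ℤ/12 ⊕ ℤ/12

Derivation:
rank_ℚ(R)=4; free=4−4=0
SNF(R) diag = [3, 6, 12, 12] → torsion [3, 6, 12, 12]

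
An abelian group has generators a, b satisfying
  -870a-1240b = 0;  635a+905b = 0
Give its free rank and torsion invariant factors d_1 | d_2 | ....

rank_ℚ(R)=2; free=2−2=0
SNF(R) diag = [5, 10] → torsion [5, 10]

Answer: M ≅ ℤ/5 ⊕ ℤ/10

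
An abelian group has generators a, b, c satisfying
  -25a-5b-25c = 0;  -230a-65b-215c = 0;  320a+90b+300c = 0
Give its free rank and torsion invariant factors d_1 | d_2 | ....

Answer: M ≅ ℤ/5 ⊕ ℤ/5 ⊕ ℤ/10

Derivation:
rank_ℚ(R)=3; free=3−3=0
SNF(R) diag = [5, 5, 10] → torsion [5, 5, 10]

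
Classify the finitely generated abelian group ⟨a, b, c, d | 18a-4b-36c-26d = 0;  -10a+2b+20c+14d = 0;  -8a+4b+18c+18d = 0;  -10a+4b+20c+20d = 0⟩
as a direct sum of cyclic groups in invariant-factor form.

rank_ℚ(R)=4; free=4−4=0
SNF(R) diag = [2, 2, 2, 2] → torsion [2, 2, 2, 2]

Answer: M ≅ ℤ/2 ⊕ ℤ/2 ⊕ ℤ/2 ⊕ ℤ/2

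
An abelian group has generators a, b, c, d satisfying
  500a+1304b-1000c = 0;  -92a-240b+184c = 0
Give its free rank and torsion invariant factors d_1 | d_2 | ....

rank_ℚ(R)=2; free=4−2=2
SNF(R) diag = [4, 8] → torsion [4, 8]

Answer: M ≅ ℤ^2 ⊕ ℤ/4 ⊕ ℤ/8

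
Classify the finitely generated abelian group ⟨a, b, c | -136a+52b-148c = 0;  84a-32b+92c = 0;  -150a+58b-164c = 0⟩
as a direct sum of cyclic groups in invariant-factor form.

Answer: M ≅ ℤ/2 ⊕ ℤ/4 ⊕ ℤ/8

Derivation:
rank_ℚ(R)=3; free=3−3=0
SNF(R) diag = [2, 4, 8] → torsion [2, 4, 8]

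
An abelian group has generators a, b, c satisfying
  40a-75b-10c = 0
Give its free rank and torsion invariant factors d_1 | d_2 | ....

rank_ℚ(R)=1; free=3−1=2
SNF(R) diag = [5] → torsion [5]

Answer: M ≅ ℤ^2 ⊕ ℤ/5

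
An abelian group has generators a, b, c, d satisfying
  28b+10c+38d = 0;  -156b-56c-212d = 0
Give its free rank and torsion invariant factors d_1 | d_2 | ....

Answer: M ≅ ℤ^2 ⊕ ℤ/2 ⊕ ℤ/4

Derivation:
rank_ℚ(R)=2; free=4−2=2
SNF(R) diag = [2, 4] → torsion [2, 4]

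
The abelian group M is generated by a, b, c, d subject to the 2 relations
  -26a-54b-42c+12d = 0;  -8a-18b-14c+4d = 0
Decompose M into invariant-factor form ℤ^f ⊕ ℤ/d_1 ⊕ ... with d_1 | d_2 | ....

Answer: M ≅ ℤ^2 ⊕ ℤ/2 ⊕ ℤ/2

Derivation:
rank_ℚ(R)=2; free=4−2=2
SNF(R) diag = [2, 2] → torsion [2, 2]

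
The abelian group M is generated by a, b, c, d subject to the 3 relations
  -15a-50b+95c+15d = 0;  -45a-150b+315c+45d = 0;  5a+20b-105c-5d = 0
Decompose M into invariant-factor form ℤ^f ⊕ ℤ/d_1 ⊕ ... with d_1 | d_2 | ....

rank_ℚ(R)=3; free=4−3=1
SNF(R) diag = [5, 10, 30] → torsion [5, 10, 30]

Answer: M ≅ ℤ^1 ⊕ ℤ/5 ⊕ ℤ/10 ⊕ ℤ/30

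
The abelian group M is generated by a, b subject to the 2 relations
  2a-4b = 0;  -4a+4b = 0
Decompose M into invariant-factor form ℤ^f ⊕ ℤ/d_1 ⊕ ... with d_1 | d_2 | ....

rank_ℚ(R)=2; free=2−2=0
SNF(R) diag = [2, 4] → torsion [2, 4]

Answer: M ≅ ℤ/2 ⊕ ℤ/4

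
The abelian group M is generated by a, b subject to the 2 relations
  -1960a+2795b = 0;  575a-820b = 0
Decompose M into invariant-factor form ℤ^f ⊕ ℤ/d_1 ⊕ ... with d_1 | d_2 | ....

rank_ℚ(R)=2; free=2−2=0
SNF(R) diag = [5, 15] → torsion [5, 15]

Answer: M ≅ ℤ/5 ⊕ ℤ/15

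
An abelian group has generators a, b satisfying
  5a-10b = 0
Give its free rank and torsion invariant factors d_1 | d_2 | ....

Answer: M ≅ ℤ^1 ⊕ ℤ/5

Derivation:
rank_ℚ(R)=1; free=2−1=1
SNF(R) diag = [5] → torsion [5]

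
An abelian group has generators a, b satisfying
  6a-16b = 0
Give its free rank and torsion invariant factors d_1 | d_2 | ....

rank_ℚ(R)=1; free=2−1=1
SNF(R) diag = [2] → torsion [2]

Answer: M ≅ ℤ^1 ⊕ ℤ/2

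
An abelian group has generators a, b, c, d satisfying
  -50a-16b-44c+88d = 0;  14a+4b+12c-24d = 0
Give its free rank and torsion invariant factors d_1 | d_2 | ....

rank_ℚ(R)=2; free=4−2=2
SNF(R) diag = [2, 4] → torsion [2, 4]

Answer: M ≅ ℤ^2 ⊕ ℤ/2 ⊕ ℤ/4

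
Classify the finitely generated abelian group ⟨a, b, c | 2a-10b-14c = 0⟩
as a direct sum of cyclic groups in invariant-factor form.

Answer: M ≅ ℤ^2 ⊕ ℤ/2

Derivation:
rank_ℚ(R)=1; free=3−1=2
SNF(R) diag = [2] → torsion [2]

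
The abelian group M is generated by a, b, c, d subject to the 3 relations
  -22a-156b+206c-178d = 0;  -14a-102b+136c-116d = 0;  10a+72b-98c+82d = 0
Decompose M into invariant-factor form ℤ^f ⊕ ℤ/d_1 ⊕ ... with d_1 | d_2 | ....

rank_ℚ(R)=3; free=4−3=1
SNF(R) diag = [2, 6, 12] → torsion [2, 6, 12]

Answer: M ≅ ℤ^1 ⊕ ℤ/2 ⊕ ℤ/6 ⊕ ℤ/12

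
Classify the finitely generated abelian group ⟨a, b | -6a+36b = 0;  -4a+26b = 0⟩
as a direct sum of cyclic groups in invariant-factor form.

Answer: M ≅ ℤ/2 ⊕ ℤ/6

Derivation:
rank_ℚ(R)=2; free=2−2=0
SNF(R) diag = [2, 6] → torsion [2, 6]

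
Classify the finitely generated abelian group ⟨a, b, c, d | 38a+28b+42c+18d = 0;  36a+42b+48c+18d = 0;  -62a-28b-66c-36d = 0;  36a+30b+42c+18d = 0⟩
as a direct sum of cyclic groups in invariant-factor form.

Answer: M ≅ ℤ/2 ⊕ ℤ/6 ⊕ ℤ/6 ⊕ ℤ/18

Derivation:
rank_ℚ(R)=4; free=4−4=0
SNF(R) diag = [2, 6, 6, 18] → torsion [2, 6, 6, 18]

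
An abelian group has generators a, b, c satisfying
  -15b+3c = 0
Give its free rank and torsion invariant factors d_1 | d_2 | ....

rank_ℚ(R)=1; free=3−1=2
SNF(R) diag = [3] → torsion [3]

Answer: M ≅ ℤ^2 ⊕ ℤ/3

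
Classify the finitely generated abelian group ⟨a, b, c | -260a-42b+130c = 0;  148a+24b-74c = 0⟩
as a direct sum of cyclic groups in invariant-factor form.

Answer: M ≅ ℤ^1 ⊕ ℤ/2 ⊕ ℤ/6

Derivation:
rank_ℚ(R)=2; free=3−2=1
SNF(R) diag = [2, 6] → torsion [2, 6]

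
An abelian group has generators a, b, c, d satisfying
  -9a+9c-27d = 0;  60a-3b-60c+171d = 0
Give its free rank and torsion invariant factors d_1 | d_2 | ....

rank_ℚ(R)=2; free=4−2=2
SNF(R) diag = [3, 9] → torsion [3, 9]

Answer: M ≅ ℤ^2 ⊕ ℤ/3 ⊕ ℤ/9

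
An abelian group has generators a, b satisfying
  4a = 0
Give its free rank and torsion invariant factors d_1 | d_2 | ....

Answer: M ≅ ℤ^1 ⊕ ℤ/4

Derivation:
rank_ℚ(R)=1; free=2−1=1
SNF(R) diag = [4] → torsion [4]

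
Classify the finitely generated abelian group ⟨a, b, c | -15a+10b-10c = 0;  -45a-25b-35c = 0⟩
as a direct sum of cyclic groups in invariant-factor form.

rank_ℚ(R)=2; free=3−2=1
SNF(R) diag = [5, 15] → torsion [5, 15]

Answer: M ≅ ℤ^1 ⊕ ℤ/5 ⊕ ℤ/15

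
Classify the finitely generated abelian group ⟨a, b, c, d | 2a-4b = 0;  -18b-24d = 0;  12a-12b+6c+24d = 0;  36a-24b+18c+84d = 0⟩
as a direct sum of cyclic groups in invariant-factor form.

Answer: M ≅ ℤ/2 ⊕ ℤ/6 ⊕ ℤ/6 ⊕ ℤ/12

Derivation:
rank_ℚ(R)=4; free=4−4=0
SNF(R) diag = [2, 6, 6, 12] → torsion [2, 6, 6, 12]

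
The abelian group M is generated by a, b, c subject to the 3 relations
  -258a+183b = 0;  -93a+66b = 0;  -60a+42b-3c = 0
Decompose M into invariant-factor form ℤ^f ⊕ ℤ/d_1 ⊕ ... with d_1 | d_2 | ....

rank_ℚ(R)=3; free=3−3=0
SNF(R) diag = [3, 3, 3] → torsion [3, 3, 3]

Answer: M ≅ ℤ/3 ⊕ ℤ/3 ⊕ ℤ/3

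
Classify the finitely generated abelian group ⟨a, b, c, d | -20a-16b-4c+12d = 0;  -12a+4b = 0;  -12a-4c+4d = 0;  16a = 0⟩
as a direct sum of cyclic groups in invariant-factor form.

Answer: M ≅ ℤ/4 ⊕ ℤ/4 ⊕ ℤ/8 ⊕ ℤ/16

Derivation:
rank_ℚ(R)=4; free=4−4=0
SNF(R) diag = [4, 4, 8, 16] → torsion [4, 4, 8, 16]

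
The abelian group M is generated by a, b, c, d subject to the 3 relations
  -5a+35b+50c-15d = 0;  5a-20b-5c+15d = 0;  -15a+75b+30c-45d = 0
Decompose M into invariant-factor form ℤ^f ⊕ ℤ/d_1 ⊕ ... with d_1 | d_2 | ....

Answer: M ≅ ℤ^1 ⊕ ℤ/5 ⊕ ℤ/15 ⊕ ℤ/30

Derivation:
rank_ℚ(R)=3; free=4−3=1
SNF(R) diag = [5, 15, 30] → torsion [5, 15, 30]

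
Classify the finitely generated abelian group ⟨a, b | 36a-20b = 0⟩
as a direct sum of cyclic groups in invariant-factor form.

rank_ℚ(R)=1; free=2−1=1
SNF(R) diag = [4] → torsion [4]

Answer: M ≅ ℤ^1 ⊕ ℤ/4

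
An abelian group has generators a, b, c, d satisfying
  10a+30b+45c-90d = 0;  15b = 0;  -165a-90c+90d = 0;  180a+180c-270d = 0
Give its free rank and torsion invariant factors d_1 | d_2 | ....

Answer: M ≅ ℤ/5 ⊕ ℤ/15 ⊕ ℤ/45 ⊕ ℤ/90

Derivation:
rank_ℚ(R)=4; free=4−4=0
SNF(R) diag = [5, 15, 45, 90] → torsion [5, 15, 45, 90]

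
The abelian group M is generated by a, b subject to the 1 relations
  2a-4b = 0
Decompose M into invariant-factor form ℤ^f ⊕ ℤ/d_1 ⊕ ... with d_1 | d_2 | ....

rank_ℚ(R)=1; free=2−1=1
SNF(R) diag = [2] → torsion [2]

Answer: M ≅ ℤ^1 ⊕ ℤ/2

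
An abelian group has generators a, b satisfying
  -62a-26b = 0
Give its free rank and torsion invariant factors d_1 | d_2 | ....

Answer: M ≅ ℤ^1 ⊕ ℤ/2

Derivation:
rank_ℚ(R)=1; free=2−1=1
SNF(R) diag = [2] → torsion [2]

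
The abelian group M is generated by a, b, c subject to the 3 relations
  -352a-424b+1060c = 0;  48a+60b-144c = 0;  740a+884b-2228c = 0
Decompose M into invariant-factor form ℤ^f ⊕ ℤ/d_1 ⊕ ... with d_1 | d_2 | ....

Answer: M ≅ ℤ/4 ⊕ ℤ/12 ⊕ ℤ/36

Derivation:
rank_ℚ(R)=3; free=3−3=0
SNF(R) diag = [4, 12, 36] → torsion [4, 12, 36]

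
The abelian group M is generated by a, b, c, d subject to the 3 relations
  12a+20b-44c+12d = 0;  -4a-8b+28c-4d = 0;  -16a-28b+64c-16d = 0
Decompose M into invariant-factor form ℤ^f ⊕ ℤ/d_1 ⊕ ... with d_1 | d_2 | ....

rank_ℚ(R)=3; free=4−3=1
SNF(R) diag = [4, 4, 8] → torsion [4, 4, 8]

Answer: M ≅ ℤ^1 ⊕ ℤ/4 ⊕ ℤ/4 ⊕ ℤ/8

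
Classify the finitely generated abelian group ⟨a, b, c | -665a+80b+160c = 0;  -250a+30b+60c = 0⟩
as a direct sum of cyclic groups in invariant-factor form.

Answer: M ≅ ℤ^1 ⊕ ℤ/5 ⊕ ℤ/10

Derivation:
rank_ℚ(R)=2; free=3−2=1
SNF(R) diag = [5, 10] → torsion [5, 10]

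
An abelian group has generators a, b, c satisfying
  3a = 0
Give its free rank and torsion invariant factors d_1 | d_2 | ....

Answer: M ≅ ℤ^2 ⊕ ℤ/3

Derivation:
rank_ℚ(R)=1; free=3−1=2
SNF(R) diag = [3] → torsion [3]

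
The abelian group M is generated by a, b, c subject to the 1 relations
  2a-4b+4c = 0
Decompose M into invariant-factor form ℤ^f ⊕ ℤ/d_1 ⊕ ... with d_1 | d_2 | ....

Answer: M ≅ ℤ^2 ⊕ ℤ/2

Derivation:
rank_ℚ(R)=1; free=3−1=2
SNF(R) diag = [2] → torsion [2]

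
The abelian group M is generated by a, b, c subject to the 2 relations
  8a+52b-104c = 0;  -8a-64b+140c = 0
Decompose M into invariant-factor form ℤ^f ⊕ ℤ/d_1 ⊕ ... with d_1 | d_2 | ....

rank_ℚ(R)=2; free=3−2=1
SNF(R) diag = [4, 12] → torsion [4, 12]

Answer: M ≅ ℤ^1 ⊕ ℤ/4 ⊕ ℤ/12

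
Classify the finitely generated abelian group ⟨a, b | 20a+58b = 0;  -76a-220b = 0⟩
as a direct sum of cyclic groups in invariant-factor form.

rank_ℚ(R)=2; free=2−2=0
SNF(R) diag = [2, 4] → torsion [2, 4]

Answer: M ≅ ℤ/2 ⊕ ℤ/4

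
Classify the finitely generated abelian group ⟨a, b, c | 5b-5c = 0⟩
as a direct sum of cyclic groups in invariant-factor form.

Answer: M ≅ ℤ^2 ⊕ ℤ/5

Derivation:
rank_ℚ(R)=1; free=3−1=2
SNF(R) diag = [5] → torsion [5]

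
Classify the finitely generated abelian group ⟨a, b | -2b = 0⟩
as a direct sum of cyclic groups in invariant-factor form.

rank_ℚ(R)=1; free=2−1=1
SNF(R) diag = [2] → torsion [2]

Answer: M ≅ ℤ^1 ⊕ ℤ/2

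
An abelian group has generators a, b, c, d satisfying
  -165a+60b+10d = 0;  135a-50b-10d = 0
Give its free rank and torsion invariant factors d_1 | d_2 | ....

Answer: M ≅ ℤ^2 ⊕ ℤ/5 ⊕ ℤ/10

Derivation:
rank_ℚ(R)=2; free=4−2=2
SNF(R) diag = [5, 10] → torsion [5, 10]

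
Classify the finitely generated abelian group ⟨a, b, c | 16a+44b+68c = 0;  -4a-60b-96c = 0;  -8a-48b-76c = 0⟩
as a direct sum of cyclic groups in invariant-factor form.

rank_ℚ(R)=3; free=3−3=0
SNF(R) diag = [4, 4, 4] → torsion [4, 4, 4]

Answer: M ≅ ℤ/4 ⊕ ℤ/4 ⊕ ℤ/4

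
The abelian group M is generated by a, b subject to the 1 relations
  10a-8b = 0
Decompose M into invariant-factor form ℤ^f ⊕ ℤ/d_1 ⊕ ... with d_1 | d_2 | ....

Answer: M ≅ ℤ^1 ⊕ ℤ/2

Derivation:
rank_ℚ(R)=1; free=2−1=1
SNF(R) diag = [2] → torsion [2]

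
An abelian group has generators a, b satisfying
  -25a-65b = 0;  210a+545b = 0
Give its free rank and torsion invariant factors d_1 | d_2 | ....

Answer: M ≅ ℤ/5 ⊕ ℤ/5

Derivation:
rank_ℚ(R)=2; free=2−2=0
SNF(R) diag = [5, 5] → torsion [5, 5]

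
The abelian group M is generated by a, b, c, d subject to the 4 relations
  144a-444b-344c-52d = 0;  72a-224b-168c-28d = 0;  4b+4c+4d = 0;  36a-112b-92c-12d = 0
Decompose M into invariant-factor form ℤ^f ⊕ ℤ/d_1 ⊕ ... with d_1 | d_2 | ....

Answer: M ≅ ℤ/4 ⊕ ℤ/4 ⊕ ℤ/12 ⊕ ℤ/36

Derivation:
rank_ℚ(R)=4; free=4−4=0
SNF(R) diag = [4, 4, 12, 36] → torsion [4, 4, 12, 36]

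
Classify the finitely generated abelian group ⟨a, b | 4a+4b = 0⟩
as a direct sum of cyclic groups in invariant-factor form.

rank_ℚ(R)=1; free=2−1=1
SNF(R) diag = [4] → torsion [4]

Answer: M ≅ ℤ^1 ⊕ ℤ/4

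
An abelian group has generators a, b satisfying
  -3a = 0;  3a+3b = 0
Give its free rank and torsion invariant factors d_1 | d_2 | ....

Answer: M ≅ ℤ/3 ⊕ ℤ/3

Derivation:
rank_ℚ(R)=2; free=2−2=0
SNF(R) diag = [3, 3] → torsion [3, 3]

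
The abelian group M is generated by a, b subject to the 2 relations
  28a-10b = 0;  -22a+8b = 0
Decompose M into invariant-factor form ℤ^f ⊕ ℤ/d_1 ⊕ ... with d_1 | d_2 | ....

rank_ℚ(R)=2; free=2−2=0
SNF(R) diag = [2, 2] → torsion [2, 2]

Answer: M ≅ ℤ/2 ⊕ ℤ/2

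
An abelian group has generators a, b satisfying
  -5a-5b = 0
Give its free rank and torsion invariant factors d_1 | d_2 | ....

Answer: M ≅ ℤ^1 ⊕ ℤ/5

Derivation:
rank_ℚ(R)=1; free=2−1=1
SNF(R) diag = [5] → torsion [5]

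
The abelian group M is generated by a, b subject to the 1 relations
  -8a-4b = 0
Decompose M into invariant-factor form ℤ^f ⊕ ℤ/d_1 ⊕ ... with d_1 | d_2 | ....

rank_ℚ(R)=1; free=2−1=1
SNF(R) diag = [4] → torsion [4]

Answer: M ≅ ℤ^1 ⊕ ℤ/4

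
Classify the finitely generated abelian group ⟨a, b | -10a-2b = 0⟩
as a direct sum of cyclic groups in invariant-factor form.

rank_ℚ(R)=1; free=2−1=1
SNF(R) diag = [2] → torsion [2]

Answer: M ≅ ℤ^1 ⊕ ℤ/2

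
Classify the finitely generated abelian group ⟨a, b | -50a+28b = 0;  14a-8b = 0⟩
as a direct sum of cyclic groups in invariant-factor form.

rank_ℚ(R)=2; free=2−2=0
SNF(R) diag = [2, 4] → torsion [2, 4]

Answer: M ≅ ℤ/2 ⊕ ℤ/4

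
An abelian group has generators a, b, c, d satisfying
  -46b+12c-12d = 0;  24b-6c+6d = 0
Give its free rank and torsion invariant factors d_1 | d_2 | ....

Answer: M ≅ ℤ^2 ⊕ ℤ/2 ⊕ ℤ/6

Derivation:
rank_ℚ(R)=2; free=4−2=2
SNF(R) diag = [2, 6] → torsion [2, 6]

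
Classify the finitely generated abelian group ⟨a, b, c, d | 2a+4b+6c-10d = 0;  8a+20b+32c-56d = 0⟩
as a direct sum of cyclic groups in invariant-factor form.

Answer: M ≅ ℤ^2 ⊕ ℤ/2 ⊕ ℤ/4

Derivation:
rank_ℚ(R)=2; free=4−2=2
SNF(R) diag = [2, 4] → torsion [2, 4]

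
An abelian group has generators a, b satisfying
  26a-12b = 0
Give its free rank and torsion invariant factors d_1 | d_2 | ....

rank_ℚ(R)=1; free=2−1=1
SNF(R) diag = [2] → torsion [2]

Answer: M ≅ ℤ^1 ⊕ ℤ/2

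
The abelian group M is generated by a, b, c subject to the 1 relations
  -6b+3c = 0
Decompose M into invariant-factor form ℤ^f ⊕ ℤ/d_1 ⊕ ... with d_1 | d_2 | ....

rank_ℚ(R)=1; free=3−1=2
SNF(R) diag = [3] → torsion [3]

Answer: M ≅ ℤ^2 ⊕ ℤ/3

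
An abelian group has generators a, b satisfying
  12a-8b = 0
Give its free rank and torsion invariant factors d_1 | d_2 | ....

rank_ℚ(R)=1; free=2−1=1
SNF(R) diag = [4] → torsion [4]

Answer: M ≅ ℤ^1 ⊕ ℤ/4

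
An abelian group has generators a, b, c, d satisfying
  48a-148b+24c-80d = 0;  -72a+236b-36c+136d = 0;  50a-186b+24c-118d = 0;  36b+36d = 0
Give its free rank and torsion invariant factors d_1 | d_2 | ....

Answer: M ≅ ℤ/2 ⊕ ℤ/4 ⊕ ℤ/12 ⊕ ℤ/36

Derivation:
rank_ℚ(R)=4; free=4−4=0
SNF(R) diag = [2, 4, 12, 36] → torsion [2, 4, 12, 36]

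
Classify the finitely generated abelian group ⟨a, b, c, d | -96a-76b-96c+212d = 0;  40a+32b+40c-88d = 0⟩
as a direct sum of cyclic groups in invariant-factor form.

rank_ℚ(R)=2; free=4−2=2
SNF(R) diag = [4, 8] → torsion [4, 8]

Answer: M ≅ ℤ^2 ⊕ ℤ/4 ⊕ ℤ/8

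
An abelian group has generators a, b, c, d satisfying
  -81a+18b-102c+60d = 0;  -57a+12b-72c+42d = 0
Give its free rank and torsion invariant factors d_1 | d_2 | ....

Answer: M ≅ ℤ^2 ⊕ ℤ/3 ⊕ ℤ/6

Derivation:
rank_ℚ(R)=2; free=4−2=2
SNF(R) diag = [3, 6] → torsion [3, 6]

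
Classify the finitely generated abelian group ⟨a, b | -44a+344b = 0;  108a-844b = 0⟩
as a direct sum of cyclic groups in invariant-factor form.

rank_ℚ(R)=2; free=2−2=0
SNF(R) diag = [4, 4] → torsion [4, 4]

Answer: M ≅ ℤ/4 ⊕ ℤ/4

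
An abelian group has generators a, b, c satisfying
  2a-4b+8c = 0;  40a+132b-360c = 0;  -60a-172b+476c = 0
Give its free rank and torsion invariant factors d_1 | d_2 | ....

Answer: M ≅ ℤ/2 ⊕ ℤ/4 ⊕ ℤ/12

Derivation:
rank_ℚ(R)=3; free=3−3=0
SNF(R) diag = [2, 4, 12] → torsion [2, 4, 12]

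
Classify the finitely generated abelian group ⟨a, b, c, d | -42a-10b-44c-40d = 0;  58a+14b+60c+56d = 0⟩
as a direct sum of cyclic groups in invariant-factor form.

rank_ℚ(R)=2; free=4−2=2
SNF(R) diag = [2, 4] → torsion [2, 4]

Answer: M ≅ ℤ^2 ⊕ ℤ/2 ⊕ ℤ/4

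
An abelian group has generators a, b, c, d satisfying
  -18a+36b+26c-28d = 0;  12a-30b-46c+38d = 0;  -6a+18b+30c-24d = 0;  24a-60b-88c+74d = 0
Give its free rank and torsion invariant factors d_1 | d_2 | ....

Answer: M ≅ ℤ/2 ⊕ ℤ/6 ⊕ ℤ/6 ⊕ ℤ/6

Derivation:
rank_ℚ(R)=4; free=4−4=0
SNF(R) diag = [2, 6, 6, 6] → torsion [2, 6, 6, 6]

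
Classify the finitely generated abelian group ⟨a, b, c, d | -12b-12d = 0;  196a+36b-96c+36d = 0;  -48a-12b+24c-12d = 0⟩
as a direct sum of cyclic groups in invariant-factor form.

rank_ℚ(R)=3; free=4−3=1
SNF(R) diag = [4, 12, 24] → torsion [4, 12, 24]

Answer: M ≅ ℤ^1 ⊕ ℤ/4 ⊕ ℤ/12 ⊕ ℤ/24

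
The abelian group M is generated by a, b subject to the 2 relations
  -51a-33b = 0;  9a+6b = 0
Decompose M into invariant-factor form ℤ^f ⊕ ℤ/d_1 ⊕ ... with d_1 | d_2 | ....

rank_ℚ(R)=2; free=2−2=0
SNF(R) diag = [3, 3] → torsion [3, 3]

Answer: M ≅ ℤ/3 ⊕ ℤ/3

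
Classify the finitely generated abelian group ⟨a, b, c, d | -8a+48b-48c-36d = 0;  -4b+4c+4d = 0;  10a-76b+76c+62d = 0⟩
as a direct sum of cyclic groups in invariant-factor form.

rank_ℚ(R)=3; free=4−3=1
SNF(R) diag = [2, 4, 4] → torsion [2, 4, 4]

Answer: M ≅ ℤ^1 ⊕ ℤ/2 ⊕ ℤ/4 ⊕ ℤ/4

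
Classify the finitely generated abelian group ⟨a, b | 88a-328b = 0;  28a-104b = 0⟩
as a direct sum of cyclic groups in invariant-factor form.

Answer: M ≅ ℤ/4 ⊕ ℤ/8

Derivation:
rank_ℚ(R)=2; free=2−2=0
SNF(R) diag = [4, 8] → torsion [4, 8]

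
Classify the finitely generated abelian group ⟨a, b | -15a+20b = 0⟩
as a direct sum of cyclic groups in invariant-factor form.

rank_ℚ(R)=1; free=2−1=1
SNF(R) diag = [5] → torsion [5]

Answer: M ≅ ℤ^1 ⊕ ℤ/5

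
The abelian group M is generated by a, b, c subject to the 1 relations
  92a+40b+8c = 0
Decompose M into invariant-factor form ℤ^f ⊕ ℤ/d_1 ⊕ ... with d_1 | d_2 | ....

Answer: M ≅ ℤ^2 ⊕ ℤ/4

Derivation:
rank_ℚ(R)=1; free=3−1=2
SNF(R) diag = [4] → torsion [4]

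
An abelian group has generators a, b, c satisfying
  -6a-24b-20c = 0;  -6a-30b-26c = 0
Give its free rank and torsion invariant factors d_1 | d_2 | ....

Answer: M ≅ ℤ^1 ⊕ ℤ/2 ⊕ ℤ/6

Derivation:
rank_ℚ(R)=2; free=3−2=1
SNF(R) diag = [2, 6] → torsion [2, 6]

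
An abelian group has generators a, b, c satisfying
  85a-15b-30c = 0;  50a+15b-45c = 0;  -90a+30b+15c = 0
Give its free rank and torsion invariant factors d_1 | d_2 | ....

Answer: M ≅ ℤ/5 ⊕ ℤ/15 ⊕ ℤ/15

Derivation:
rank_ℚ(R)=3; free=3−3=0
SNF(R) diag = [5, 15, 15] → torsion [5, 15, 15]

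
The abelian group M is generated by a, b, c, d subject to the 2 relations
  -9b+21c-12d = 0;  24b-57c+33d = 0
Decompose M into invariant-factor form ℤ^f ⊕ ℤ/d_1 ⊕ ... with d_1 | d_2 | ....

Answer: M ≅ ℤ^2 ⊕ ℤ/3 ⊕ ℤ/3

Derivation:
rank_ℚ(R)=2; free=4−2=2
SNF(R) diag = [3, 3] → torsion [3, 3]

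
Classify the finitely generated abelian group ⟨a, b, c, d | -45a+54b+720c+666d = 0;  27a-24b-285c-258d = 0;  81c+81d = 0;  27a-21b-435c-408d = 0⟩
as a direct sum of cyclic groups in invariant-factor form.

Answer: M ≅ ℤ/3 ⊕ ℤ/9 ⊕ ℤ/27 ⊕ ℤ/81

Derivation:
rank_ℚ(R)=4; free=4−4=0
SNF(R) diag = [3, 9, 27, 81] → torsion [3, 9, 27, 81]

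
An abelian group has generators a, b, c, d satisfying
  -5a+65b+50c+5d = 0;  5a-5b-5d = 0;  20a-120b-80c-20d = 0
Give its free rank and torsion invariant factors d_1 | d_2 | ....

rank_ℚ(R)=3; free=4−3=1
SNF(R) diag = [5, 10, 20] → torsion [5, 10, 20]

Answer: M ≅ ℤ^1 ⊕ ℤ/5 ⊕ ℤ/10 ⊕ ℤ/20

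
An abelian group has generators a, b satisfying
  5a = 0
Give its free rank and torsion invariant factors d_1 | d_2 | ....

rank_ℚ(R)=1; free=2−1=1
SNF(R) diag = [5] → torsion [5]

Answer: M ≅ ℤ^1 ⊕ ℤ/5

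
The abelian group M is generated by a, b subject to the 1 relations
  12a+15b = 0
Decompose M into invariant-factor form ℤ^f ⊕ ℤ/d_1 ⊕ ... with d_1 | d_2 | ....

rank_ℚ(R)=1; free=2−1=1
SNF(R) diag = [3] → torsion [3]

Answer: M ≅ ℤ^1 ⊕ ℤ/3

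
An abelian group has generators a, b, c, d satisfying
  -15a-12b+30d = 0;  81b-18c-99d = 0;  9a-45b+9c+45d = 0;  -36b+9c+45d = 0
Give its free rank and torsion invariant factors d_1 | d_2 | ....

rank_ℚ(R)=4; free=4−4=0
SNF(R) diag = [3, 9, 9, 9] → torsion [3, 9, 9, 9]

Answer: M ≅ ℤ/3 ⊕ ℤ/9 ⊕ ℤ/9 ⊕ ℤ/9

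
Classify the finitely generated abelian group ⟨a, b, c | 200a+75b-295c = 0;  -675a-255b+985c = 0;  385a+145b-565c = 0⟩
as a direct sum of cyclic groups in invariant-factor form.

Answer: M ≅ ℤ/5 ⊕ ℤ/5 ⊕ ℤ/10

Derivation:
rank_ℚ(R)=3; free=3−3=0
SNF(R) diag = [5, 5, 10] → torsion [5, 5, 10]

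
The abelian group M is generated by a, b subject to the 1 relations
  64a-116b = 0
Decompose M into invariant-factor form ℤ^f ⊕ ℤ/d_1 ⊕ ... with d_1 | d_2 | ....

rank_ℚ(R)=1; free=2−1=1
SNF(R) diag = [4] → torsion [4]

Answer: M ≅ ℤ^1 ⊕ ℤ/4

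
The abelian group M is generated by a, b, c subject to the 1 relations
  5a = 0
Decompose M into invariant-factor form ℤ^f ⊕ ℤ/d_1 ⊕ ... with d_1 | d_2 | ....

rank_ℚ(R)=1; free=3−1=2
SNF(R) diag = [5] → torsion [5]

Answer: M ≅ ℤ^2 ⊕ ℤ/5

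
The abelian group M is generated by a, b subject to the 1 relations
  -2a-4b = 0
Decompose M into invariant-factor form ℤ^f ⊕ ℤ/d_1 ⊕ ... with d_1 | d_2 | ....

rank_ℚ(R)=1; free=2−1=1
SNF(R) diag = [2] → torsion [2]

Answer: M ≅ ℤ^1 ⊕ ℤ/2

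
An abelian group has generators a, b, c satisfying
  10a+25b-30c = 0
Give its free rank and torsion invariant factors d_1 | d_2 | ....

Answer: M ≅ ℤ^2 ⊕ ℤ/5

Derivation:
rank_ℚ(R)=1; free=3−1=2
SNF(R) diag = [5] → torsion [5]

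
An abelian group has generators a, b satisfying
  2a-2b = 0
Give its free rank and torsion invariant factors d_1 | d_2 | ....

rank_ℚ(R)=1; free=2−1=1
SNF(R) diag = [2] → torsion [2]

Answer: M ≅ ℤ^1 ⊕ ℤ/2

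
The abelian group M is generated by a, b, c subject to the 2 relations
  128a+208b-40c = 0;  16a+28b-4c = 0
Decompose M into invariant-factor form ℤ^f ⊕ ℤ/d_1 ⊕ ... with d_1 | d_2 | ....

Answer: M ≅ ℤ^1 ⊕ ℤ/4 ⊕ ℤ/8

Derivation:
rank_ℚ(R)=2; free=3−2=1
SNF(R) diag = [4, 8] → torsion [4, 8]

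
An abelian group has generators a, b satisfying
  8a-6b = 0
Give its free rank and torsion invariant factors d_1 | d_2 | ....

Answer: M ≅ ℤ^1 ⊕ ℤ/2

Derivation:
rank_ℚ(R)=1; free=2−1=1
SNF(R) diag = [2] → torsion [2]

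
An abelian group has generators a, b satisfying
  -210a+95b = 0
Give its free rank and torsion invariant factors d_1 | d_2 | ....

Answer: M ≅ ℤ^1 ⊕ ℤ/5

Derivation:
rank_ℚ(R)=1; free=2−1=1
SNF(R) diag = [5] → torsion [5]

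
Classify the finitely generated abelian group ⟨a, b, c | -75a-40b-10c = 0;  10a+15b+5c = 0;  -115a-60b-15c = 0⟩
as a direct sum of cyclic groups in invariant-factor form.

rank_ℚ(R)=3; free=3−3=0
SNF(R) diag = [5, 5, 5] → torsion [5, 5, 5]

Answer: M ≅ ℤ/5 ⊕ ℤ/5 ⊕ ℤ/5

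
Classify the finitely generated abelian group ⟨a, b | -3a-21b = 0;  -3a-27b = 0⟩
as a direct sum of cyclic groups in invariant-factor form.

rank_ℚ(R)=2; free=2−2=0
SNF(R) diag = [3, 6] → torsion [3, 6]

Answer: M ≅ ℤ/3 ⊕ ℤ/6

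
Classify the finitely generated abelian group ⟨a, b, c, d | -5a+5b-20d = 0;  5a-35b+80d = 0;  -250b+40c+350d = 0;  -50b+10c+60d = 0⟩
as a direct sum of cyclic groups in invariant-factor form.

rank_ℚ(R)=4; free=4−4=0
SNF(R) diag = [5, 10, 10, 30] → torsion [5, 10, 10, 30]

Answer: M ≅ ℤ/5 ⊕ ℤ/10 ⊕ ℤ/10 ⊕ ℤ/30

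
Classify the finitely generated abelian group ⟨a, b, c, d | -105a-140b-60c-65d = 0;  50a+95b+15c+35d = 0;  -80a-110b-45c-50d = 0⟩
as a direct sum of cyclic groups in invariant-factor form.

rank_ℚ(R)=3; free=4−3=1
SNF(R) diag = [5, 5, 15] → torsion [5, 5, 15]

Answer: M ≅ ℤ^1 ⊕ ℤ/5 ⊕ ℤ/5 ⊕ ℤ/15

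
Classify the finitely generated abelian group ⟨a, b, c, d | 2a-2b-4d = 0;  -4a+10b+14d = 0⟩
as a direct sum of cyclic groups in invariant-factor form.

Answer: M ≅ ℤ^2 ⊕ ℤ/2 ⊕ ℤ/6

Derivation:
rank_ℚ(R)=2; free=4−2=2
SNF(R) diag = [2, 6] → torsion [2, 6]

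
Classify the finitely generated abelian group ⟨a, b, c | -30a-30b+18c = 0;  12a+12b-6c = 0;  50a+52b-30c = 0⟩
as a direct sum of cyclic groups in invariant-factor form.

rank_ℚ(R)=3; free=3−3=0
SNF(R) diag = [2, 6, 6] → torsion [2, 6, 6]

Answer: M ≅ ℤ/2 ⊕ ℤ/6 ⊕ ℤ/6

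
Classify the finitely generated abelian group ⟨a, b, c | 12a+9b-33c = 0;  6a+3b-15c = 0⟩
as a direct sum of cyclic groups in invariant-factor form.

Answer: M ≅ ℤ^1 ⊕ ℤ/3 ⊕ ℤ/6

Derivation:
rank_ℚ(R)=2; free=3−2=1
SNF(R) diag = [3, 6] → torsion [3, 6]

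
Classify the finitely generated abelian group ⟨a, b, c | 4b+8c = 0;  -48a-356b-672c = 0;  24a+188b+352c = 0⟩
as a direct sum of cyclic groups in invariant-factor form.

rank_ℚ(R)=3; free=3−3=0
SNF(R) diag = [4, 8, 24] → torsion [4, 8, 24]

Answer: M ≅ ℤ/4 ⊕ ℤ/8 ⊕ ℤ/24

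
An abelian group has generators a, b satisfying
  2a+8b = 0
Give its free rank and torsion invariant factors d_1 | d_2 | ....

rank_ℚ(R)=1; free=2−1=1
SNF(R) diag = [2] → torsion [2]

Answer: M ≅ ℤ^1 ⊕ ℤ/2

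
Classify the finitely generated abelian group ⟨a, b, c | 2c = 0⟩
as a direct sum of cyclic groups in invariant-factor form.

rank_ℚ(R)=1; free=3−1=2
SNF(R) diag = [2] → torsion [2]

Answer: M ≅ ℤ^2 ⊕ ℤ/2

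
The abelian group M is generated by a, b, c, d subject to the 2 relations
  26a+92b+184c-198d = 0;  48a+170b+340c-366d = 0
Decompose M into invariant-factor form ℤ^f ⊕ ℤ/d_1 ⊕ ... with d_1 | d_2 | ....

Answer: M ≅ ℤ^2 ⊕ ℤ/2 ⊕ ℤ/2

Derivation:
rank_ℚ(R)=2; free=4−2=2
SNF(R) diag = [2, 2] → torsion [2, 2]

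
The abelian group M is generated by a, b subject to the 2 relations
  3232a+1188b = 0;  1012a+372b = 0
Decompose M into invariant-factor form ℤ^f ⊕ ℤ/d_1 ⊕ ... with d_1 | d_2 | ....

Answer: M ≅ ℤ/4 ⊕ ℤ/12

Derivation:
rank_ℚ(R)=2; free=2−2=0
SNF(R) diag = [4, 12] → torsion [4, 12]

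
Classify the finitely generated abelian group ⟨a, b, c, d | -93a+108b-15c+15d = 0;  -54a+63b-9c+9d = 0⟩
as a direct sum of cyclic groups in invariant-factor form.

Answer: M ≅ ℤ^2 ⊕ ℤ/3 ⊕ ℤ/9

Derivation:
rank_ℚ(R)=2; free=4−2=2
SNF(R) diag = [3, 9] → torsion [3, 9]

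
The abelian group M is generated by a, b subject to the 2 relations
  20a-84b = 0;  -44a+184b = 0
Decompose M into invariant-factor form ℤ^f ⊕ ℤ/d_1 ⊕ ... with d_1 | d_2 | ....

Answer: M ≅ ℤ/4 ⊕ ℤ/4

Derivation:
rank_ℚ(R)=2; free=2−2=0
SNF(R) diag = [4, 4] → torsion [4, 4]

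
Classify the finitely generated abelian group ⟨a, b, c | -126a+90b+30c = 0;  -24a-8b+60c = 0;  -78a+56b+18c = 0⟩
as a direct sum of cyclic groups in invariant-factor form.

rank_ℚ(R)=3; free=3−3=0
SNF(R) diag = [2, 6, 12] → torsion [2, 6, 12]

Answer: M ≅ ℤ/2 ⊕ ℤ/6 ⊕ ℤ/12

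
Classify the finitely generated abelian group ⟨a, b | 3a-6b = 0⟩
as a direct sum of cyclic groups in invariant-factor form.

rank_ℚ(R)=1; free=2−1=1
SNF(R) diag = [3] → torsion [3]

Answer: M ≅ ℤ^1 ⊕ ℤ/3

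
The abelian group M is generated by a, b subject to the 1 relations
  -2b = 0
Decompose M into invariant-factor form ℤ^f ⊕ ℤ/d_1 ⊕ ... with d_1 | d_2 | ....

rank_ℚ(R)=1; free=2−1=1
SNF(R) diag = [2] → torsion [2]

Answer: M ≅ ℤ^1 ⊕ ℤ/2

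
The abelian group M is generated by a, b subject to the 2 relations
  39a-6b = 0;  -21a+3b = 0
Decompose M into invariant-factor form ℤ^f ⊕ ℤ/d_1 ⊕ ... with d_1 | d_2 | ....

rank_ℚ(R)=2; free=2−2=0
SNF(R) diag = [3, 3] → torsion [3, 3]

Answer: M ≅ ℤ/3 ⊕ ℤ/3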